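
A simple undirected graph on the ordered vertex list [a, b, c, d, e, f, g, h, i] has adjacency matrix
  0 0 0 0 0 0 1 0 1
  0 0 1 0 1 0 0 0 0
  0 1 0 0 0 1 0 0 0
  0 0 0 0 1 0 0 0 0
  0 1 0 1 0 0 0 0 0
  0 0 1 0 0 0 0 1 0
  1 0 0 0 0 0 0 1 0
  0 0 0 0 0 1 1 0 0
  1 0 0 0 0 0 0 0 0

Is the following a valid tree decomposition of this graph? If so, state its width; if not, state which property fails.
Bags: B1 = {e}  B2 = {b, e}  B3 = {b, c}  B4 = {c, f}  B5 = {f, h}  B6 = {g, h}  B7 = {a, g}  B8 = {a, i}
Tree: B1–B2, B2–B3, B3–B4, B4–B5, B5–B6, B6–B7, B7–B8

No — vertex d appears in no bag.

A tree decomposition must satisfy three properties: every vertex lies in some bag; for every edge, both endpoints lie together in some bag; and for every vertex, the bags containing it form a connected subtree. Here vertex d appears in no bag, so the decomposition is invalid.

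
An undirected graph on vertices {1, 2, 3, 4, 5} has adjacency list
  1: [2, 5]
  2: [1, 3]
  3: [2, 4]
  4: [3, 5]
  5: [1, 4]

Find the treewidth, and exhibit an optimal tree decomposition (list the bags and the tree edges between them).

The largest bag has 3 vertices, giving width 2; this decomposition certifies tw(G) ≤ 2. The edges 3–4–5–1–2–3 form a cycle, so G is not a tree and its treewidth is at least 2. The upper and lower bounds meet at 2, so that is the treewidth.

Treewidth 2.
Bags: B1 = {3, 4, 5}  B2 = {1, 3, 5}  B3 = {1, 2, 3}
Tree: B1–B2, B2–B3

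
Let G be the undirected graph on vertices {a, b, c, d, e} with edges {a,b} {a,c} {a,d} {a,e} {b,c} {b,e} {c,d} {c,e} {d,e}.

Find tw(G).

3

A width-3 tree decomposition is:
Bags: B1 = {a, b, c, e}  B2 = {a, c, d, e}
Tree: B1–B2
The largest bag has 4 vertices, giving width 3; this decomposition certifies tw(G) ≤ 3. On the other hand G contains the 4-clique {a, c, d, e}. A clique must lie in a single bag of any decomposition, so no decomposition can have width below 3. Combining the bounds, tw(G) = 3.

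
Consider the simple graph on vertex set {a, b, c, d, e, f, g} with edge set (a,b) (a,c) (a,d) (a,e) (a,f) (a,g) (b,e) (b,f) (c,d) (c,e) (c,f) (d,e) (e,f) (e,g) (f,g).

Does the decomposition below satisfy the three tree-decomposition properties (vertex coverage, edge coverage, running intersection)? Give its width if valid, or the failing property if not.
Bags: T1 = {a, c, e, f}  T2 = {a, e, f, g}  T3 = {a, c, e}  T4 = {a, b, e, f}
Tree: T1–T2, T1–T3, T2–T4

No — vertex d appears in no bag.

A tree decomposition must satisfy three properties: every vertex lies in some bag; for every edge, both endpoints lie together in some bag; and for every vertex, the bags containing it form a connected subtree. Here vertex d appears in no bag, so the decomposition is invalid.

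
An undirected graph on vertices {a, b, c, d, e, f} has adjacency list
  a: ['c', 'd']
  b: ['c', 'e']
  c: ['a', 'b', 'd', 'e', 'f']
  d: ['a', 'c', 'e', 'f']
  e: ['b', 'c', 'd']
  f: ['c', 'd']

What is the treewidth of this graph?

2

A width-2 tree decomposition is:
Bags: B1 = {c, d, e}  B2 = {b, c, e}  B3 = {c, d, f}  B4 = {a, c, d}
Tree: B1–B2, B1–B3, B3–B4
Each bag holds 3 vertices, so the decomposition has width 2, which upper-bounds the treewidth. For the lower bound, the 3 vertices {c, d, e} are pairwise adjacent, and any tree decomposition puts a clique entirely inside one bag — forcing width ≥ 2. Combining the bounds, tw(G) = 2.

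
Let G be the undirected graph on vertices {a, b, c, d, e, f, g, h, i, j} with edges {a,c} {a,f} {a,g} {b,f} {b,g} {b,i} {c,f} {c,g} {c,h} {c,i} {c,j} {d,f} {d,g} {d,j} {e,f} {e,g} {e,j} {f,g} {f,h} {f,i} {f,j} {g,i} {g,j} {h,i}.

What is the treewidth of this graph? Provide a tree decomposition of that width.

Every bag has size at most 4, so the width is 4 − 1 = 3 and tw(G) ≤ 3. On the other hand G contains the 4-clique {d, f, g, j}. A clique must lie in a single bag of any decomposition, so no decomposition can have width below 3. The upper and lower bounds meet at 3, so that is the treewidth.

Treewidth 3.
Bags: B1 = {c, f, g, i}  B2 = {a, c, f, g}  B3 = {c, f, g, j}  B4 = {b, f, g, i}  B5 = {e, f, g, j}  B6 = {d, f, g, j}  B7 = {c, f, h, i}
Tree: B1–B2, B1–B3, B1–B4, B3–B5, B5–B6, B1–B7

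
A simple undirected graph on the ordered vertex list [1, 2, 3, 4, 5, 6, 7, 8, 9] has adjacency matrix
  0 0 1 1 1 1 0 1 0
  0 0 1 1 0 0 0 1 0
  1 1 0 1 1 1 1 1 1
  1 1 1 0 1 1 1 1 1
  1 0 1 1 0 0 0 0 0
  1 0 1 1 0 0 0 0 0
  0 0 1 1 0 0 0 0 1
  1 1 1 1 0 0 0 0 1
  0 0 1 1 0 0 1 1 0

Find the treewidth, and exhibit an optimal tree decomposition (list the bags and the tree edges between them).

Every bag has size at most 4, so the width is 4 − 1 = 3 and tw(G) ≤ 3. On the other hand G contains the 4-clique {1, 3, 4, 8}. A clique must lie in a single bag of any decomposition, so no decomposition can have width below 3. The upper and lower bounds meet at 3, so that is the treewidth.

Treewidth 3.
One such decomposition:
Bags: B1 = {1, 3, 4, 6}  B2 = {1, 3, 4, 8}  B3 = {3, 4, 8, 9}  B4 = {1, 3, 4, 5}  B5 = {3, 4, 7, 9}  B6 = {2, 3, 4, 8}
Tree: B1–B2, B2–B3, B2–B4, B3–B5, B2–B6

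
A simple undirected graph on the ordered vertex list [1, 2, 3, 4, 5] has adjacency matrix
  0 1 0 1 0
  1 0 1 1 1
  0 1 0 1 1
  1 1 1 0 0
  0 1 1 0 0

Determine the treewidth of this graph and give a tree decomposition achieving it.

Treewidth 2.
Bags: B1 = {1, 2, 4}  B2 = {2, 3, 4}  B3 = {2, 3, 5}
Tree: B1–B2, B2–B3

Every bag has size at most 3, so the width is 3 − 1 = 2 and tw(G) ≤ 2. For the lower bound, the 3 vertices {1, 2, 4} are pairwise adjacent, and any tree decomposition puts a clique entirely inside one bag — forcing width ≥ 2. Combining the bounds, tw(G) = 2.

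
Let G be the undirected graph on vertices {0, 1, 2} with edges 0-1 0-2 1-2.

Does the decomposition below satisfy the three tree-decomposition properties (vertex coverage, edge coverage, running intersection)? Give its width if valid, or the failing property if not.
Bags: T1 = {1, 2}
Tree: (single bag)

No — vertex 0 appears in no bag.

A tree decomposition must satisfy three properties: every vertex lies in some bag; for every edge, both endpoints lie together in some bag; and for every vertex, the bags containing it form a connected subtree. Here vertex 0 appears in no bag, so the decomposition is invalid.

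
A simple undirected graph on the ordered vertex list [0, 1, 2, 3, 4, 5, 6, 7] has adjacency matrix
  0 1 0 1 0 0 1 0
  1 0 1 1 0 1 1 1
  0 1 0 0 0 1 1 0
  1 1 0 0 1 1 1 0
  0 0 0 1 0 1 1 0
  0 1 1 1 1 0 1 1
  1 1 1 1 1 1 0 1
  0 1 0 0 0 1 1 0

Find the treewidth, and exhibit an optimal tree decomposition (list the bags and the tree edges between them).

Every bag has size at most 4, so the width is 4 − 1 = 3 and tw(G) ≤ 3. Conversely, {0, 1, 3, 6} is a clique of size 4, and the vertices of any clique must share a bag in every tree decomposition; so some bag has ≥ 4 vertices and tw(G) ≥ 3. Hence tw(G) = 3 exactly.

Treewidth 3.
One optimal decomposition is:
Bags: B1 = {1, 3, 5, 6}  B2 = {1, 2, 5, 6}  B3 = {3, 4, 5, 6}  B4 = {1, 5, 6, 7}  B5 = {0, 1, 3, 6}
Tree: B1–B2, B1–B3, B1–B4, B1–B5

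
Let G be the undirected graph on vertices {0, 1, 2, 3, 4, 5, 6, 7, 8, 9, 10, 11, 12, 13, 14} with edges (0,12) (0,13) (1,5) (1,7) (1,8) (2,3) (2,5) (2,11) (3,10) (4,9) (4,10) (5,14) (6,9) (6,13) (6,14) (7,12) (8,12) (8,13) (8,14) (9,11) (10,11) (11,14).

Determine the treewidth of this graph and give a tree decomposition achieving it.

Each bag holds 4 vertices, so the decomposition has width 3, which upper-bounds the treewidth. For the lower bound: the 4 vertex sets {0,7,12}, {13}, {8}, {1,5,6,14} are disjoint, each induces a connected subgraph, and every pair is joined by at least one edge of G. Contracting each set to a single vertex therefore yields K_{4} as a minor, and since treewidth is minor-monotone, tw(G) ≥ tw(K_{4}) = 3. The upper and lower bounds meet at 3, so that is the treewidth.

Treewidth 3.
One such decomposition:
Bags: B1 = {0, 7, 12, 13}  B2 = {7, 8, 12, 13}  B3 = {1, 7, 8, 13}  B4 = {1, 6, 8, 13}  B5 = {1, 6, 8, 14}  B6 = {1, 5, 6, 14}  B7 = {5, 6, 9, 14}  B8 = {5, 9, 11, 14}  B9 = {2, 5, 9, 11}  B10 = {2, 4, 9, 11}  B11 = {2, 4, 10, 11}  B12 = {2, 3, 4, 10}
Tree: B1–B2, B2–B3, B3–B4, B4–B5, B5–B6, B6–B7, B7–B8, B8–B9, B9–B10, B10–B11, B11–B12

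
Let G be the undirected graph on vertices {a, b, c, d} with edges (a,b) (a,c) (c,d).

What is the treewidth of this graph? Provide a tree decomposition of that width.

Treewidth 1.
One optimal decomposition is:
Bags: B1 = {a, c}  B2 = {a, b}  B3 = {c, d}
Tree: B1–B2, B1–B3

The largest bag has 2 vertices, giving width 1; this decomposition certifies tw(G) ≤ 1. G has an edge, so its treewidth is at least 1. Combining the bounds, tw(G) = 1.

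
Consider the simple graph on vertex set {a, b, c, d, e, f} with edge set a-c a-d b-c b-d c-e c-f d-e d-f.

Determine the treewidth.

A width-2 tree decomposition is:
Bags: B1 = {a, c, d}  B2 = {c, d, e}  B3 = {c, d, f}  B4 = {b, c, d}
Tree: B1–B2, B2–B3, B3–B4
The largest bag has 3 vertices, giving width 2; this decomposition certifies tw(G) ≤ 2. Since a–d–e–c–a is a cycle in G, G is not acyclic. Forests are exactly the graphs of treewidth ≤ 1, so tw(G) ≥ 2. Therefore the treewidth is 2.

2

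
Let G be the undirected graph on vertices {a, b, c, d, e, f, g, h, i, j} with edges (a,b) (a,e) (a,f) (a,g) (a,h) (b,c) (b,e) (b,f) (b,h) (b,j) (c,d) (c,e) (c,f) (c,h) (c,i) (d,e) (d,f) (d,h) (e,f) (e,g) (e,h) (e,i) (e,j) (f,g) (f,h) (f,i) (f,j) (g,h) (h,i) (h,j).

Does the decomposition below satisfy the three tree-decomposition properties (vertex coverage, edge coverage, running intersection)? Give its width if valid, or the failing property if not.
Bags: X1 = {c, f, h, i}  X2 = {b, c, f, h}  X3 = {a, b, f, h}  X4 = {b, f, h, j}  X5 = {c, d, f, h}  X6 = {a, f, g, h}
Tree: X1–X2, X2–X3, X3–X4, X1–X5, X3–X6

A tree decomposition must satisfy three properties: every vertex lies in some bag; for every edge, both endpoints lie together in some bag; and for every vertex, the bags containing it form a connected subtree. Here vertex e appears in no bag, so the decomposition is invalid.

No — vertex e appears in no bag.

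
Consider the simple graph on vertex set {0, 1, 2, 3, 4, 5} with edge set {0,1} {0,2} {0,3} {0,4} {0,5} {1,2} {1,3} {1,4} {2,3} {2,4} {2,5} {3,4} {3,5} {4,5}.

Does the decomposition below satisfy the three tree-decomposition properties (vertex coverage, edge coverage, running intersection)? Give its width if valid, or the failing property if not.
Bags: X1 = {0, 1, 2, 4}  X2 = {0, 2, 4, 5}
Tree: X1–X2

A tree decomposition must satisfy three properties: every vertex lies in some bag; for every edge, both endpoints lie together in some bag; and for every vertex, the bags containing it form a connected subtree. Here vertex 3 appears in no bag, so the decomposition is invalid.

No — vertex 3 appears in no bag.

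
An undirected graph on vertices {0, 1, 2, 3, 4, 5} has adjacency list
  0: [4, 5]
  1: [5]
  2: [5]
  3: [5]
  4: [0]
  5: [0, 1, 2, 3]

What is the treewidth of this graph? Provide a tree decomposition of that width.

Treewidth 1.
Bags: B1 = {0, 5}  B2 = {2, 5}  B3 = {0, 4}  B4 = {1, 5}  B5 = {3, 5}
Tree: B1–B2, B1–B3, B1–B4, B1–B5

The largest bag has 2 vertices, giving width 1; this decomposition certifies tw(G) ≤ 1. Since G has at least one edge (e.g. 5–0), it is not an edgeless graph, so tw(G) ≥ 1. The upper and lower bounds meet at 1, so that is the treewidth.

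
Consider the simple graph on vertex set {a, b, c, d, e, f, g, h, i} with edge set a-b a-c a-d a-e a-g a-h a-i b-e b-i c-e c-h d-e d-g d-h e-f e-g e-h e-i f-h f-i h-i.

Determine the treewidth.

3

A width-3 tree decomposition is:
Bags: B1 = {a, e, h, i}  B2 = {e, f, h, i}  B3 = {a, b, e, i}  B4 = {a, c, e, h}  B5 = {a, d, e, h}  B6 = {a, d, e, g}
Tree: B1–B2, B1–B3, B1–B4, B1–B5, B5–B6
Every bag has size at most 4, so the width is 4 − 1 = 3 and tw(G) ≤ 3. Conversely, {a, d, e, g} is a clique of size 4, and the vertices of any clique must share a bag in every tree decomposition; so some bag has ≥ 4 vertices and tw(G) ≥ 3. Combining the bounds, tw(G) = 3.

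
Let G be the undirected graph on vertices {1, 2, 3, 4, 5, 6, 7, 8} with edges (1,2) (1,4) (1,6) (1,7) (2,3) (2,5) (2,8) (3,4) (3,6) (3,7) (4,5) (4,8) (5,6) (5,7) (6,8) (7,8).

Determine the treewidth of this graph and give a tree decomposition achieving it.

Every bag has size at most 5, so the width is 5 − 1 = 4 and tw(G) ≤ 4. For the lower bound: the 5 vertex sets {1,7}, {2,5}, {6,8}, {3}, {4} are disjoint, each induces a connected subgraph, and every pair is joined by at least one edge of G. Contracting each set to a single vertex therefore yields K_{5} as a minor, and since treewidth is minor-monotone, tw(G) ≥ tw(K_{5}) = 4. Therefore the treewidth is 4.

Treewidth 4.
One optimal decomposition is:
Bags: B1 = {1, 3, 5, 7, 8}  B2 = {1, 2, 3, 5, 8}  B3 = {1, 3, 5, 6, 8}  B4 = {1, 3, 4, 5, 8}
Tree: B1–B2, B2–B3, B3–B4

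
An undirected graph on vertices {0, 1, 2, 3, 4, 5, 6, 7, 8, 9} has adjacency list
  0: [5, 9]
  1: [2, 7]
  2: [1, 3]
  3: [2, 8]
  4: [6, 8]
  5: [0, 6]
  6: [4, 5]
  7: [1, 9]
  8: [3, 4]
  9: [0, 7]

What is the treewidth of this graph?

A width-2 tree decomposition is:
Bags: B1 = {1, 7, 9}  B2 = {0, 1, 9}  B3 = {0, 1, 5}  B4 = {1, 5, 6}  B5 = {1, 4, 6}  B6 = {1, 4, 8}  B7 = {1, 3, 8}  B8 = {1, 2, 3}
Tree: B1–B2, B2–B3, B3–B4, B4–B5, B5–B6, B6–B7, B7–B8
The largest bag has 3 vertices, giving width 2; this decomposition certifies tw(G) ≤ 2. Since 1–7–9–0–5–6–4–8–3–2–1 is a cycle in G, G is not acyclic. Forests are exactly the graphs of treewidth ≤ 1, so tw(G) ≥ 2. Hence tw(G) = 2 exactly.

2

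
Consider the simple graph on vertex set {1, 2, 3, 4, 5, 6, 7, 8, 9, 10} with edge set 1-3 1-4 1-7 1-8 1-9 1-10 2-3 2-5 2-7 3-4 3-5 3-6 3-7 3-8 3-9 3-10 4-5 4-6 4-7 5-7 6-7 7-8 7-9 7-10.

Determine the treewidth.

3

A width-3 tree decomposition is:
Bags: B1 = {1, 3, 7, 9}  B2 = {1, 3, 4, 7}  B3 = {3, 4, 5, 7}  B4 = {3, 4, 6, 7}  B5 = {1, 3, 7, 10}  B6 = {1, 3, 7, 8}  B7 = {2, 3, 5, 7}
Tree: B1–B2, B2–B3, B2–B4, B1–B5, B2–B6, B3–B7
Each bag holds 4 vertices, so the decomposition has width 3, which upper-bounds the treewidth. For the lower bound, the 4 vertices {1, 3, 7, 8} are pairwise adjacent, and any tree decomposition puts a clique entirely inside one bag — forcing width ≥ 3. Hence tw(G) = 3 exactly.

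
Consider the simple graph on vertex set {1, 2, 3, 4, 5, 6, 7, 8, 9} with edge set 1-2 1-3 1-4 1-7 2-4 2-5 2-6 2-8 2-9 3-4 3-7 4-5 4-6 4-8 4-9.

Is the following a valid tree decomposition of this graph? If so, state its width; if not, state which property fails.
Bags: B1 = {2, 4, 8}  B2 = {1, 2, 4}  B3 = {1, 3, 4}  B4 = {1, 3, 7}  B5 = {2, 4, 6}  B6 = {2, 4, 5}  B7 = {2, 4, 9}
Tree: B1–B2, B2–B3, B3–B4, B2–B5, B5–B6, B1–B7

Every vertex of G appears in some bag (union = {1, 2, 3, 4, 5, 6, 7, 8, 9}); every edge is covered by a bag; and for each vertex v the set of bags containing v is connected in the bag tree. The decomposition is therefore valid. The largest bag has 3 vertices, so the width is 2.

Yes; width 2.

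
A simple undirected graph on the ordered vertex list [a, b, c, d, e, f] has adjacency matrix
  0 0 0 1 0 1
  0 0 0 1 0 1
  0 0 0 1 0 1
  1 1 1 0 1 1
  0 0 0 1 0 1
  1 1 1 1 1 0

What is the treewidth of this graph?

2

A width-2 tree decomposition is:
Bags: B1 = {c, d, f}  B2 = {d, e, f}  B3 = {b, d, f}  B4 = {a, d, f}
Tree: B1–B2, B1–B3, B3–B4
Each bag holds 3 vertices, so the decomposition has width 2, which upper-bounds the treewidth. Conversely, {d, e, f} is a clique of size 3, and the vertices of any clique must share a bag in every tree decomposition; so some bag has ≥ 3 vertices and tw(G) ≥ 2. Combining the bounds, tw(G) = 2.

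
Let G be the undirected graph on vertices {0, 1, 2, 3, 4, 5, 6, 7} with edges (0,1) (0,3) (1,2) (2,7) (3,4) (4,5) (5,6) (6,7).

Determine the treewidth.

2

A width-2 tree decomposition is:
Bags: B1 = {5, 6, 7}  B2 = {4, 5, 7}  B3 = {3, 4, 7}  B4 = {0, 3, 7}  B5 = {0, 1, 7}  B6 = {1, 2, 7}
Tree: B1–B2, B2–B3, B3–B4, B4–B5, B5–B6
Each bag holds 3 vertices, so the decomposition has width 2, which upper-bounds the treewidth. The edges 7–6–5–4–3–0–1–2–7 form a cycle, so G is not a tree and its treewidth is at least 2. The upper and lower bounds meet at 2, so that is the treewidth.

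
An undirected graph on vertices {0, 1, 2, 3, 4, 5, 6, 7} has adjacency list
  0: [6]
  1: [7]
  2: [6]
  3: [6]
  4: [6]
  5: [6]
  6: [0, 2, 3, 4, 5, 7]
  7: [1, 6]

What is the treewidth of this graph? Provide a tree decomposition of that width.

Treewidth 1.
One such decomposition:
Bags: B1 = {4, 6}  B2 = {6, 7}  B3 = {2, 6}  B4 = {3, 6}  B5 = {1, 7}  B6 = {0, 6}  B7 = {5, 6}
Tree: B1–B2, B2–B3, B1–B4, B2–B5, B4–B6, B1–B7

Each bag holds 2 vertices, so the decomposition has width 1, which upper-bounds the treewidth. G has an edge, so its treewidth is at least 1. Combining the bounds, tw(G) = 1.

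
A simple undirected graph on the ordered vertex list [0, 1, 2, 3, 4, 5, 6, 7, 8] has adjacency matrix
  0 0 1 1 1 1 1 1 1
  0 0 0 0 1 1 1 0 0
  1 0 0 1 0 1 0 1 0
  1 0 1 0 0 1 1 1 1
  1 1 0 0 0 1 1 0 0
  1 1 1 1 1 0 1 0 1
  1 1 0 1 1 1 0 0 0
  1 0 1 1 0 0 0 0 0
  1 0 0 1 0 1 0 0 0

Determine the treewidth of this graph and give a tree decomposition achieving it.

Treewidth 3.
Bags: B1 = {0, 3, 5, 6}  B2 = {0, 2, 3, 5}  B3 = {0, 4, 5, 6}  B4 = {1, 4, 5, 6}  B5 = {0, 3, 5, 8}  B6 = {0, 2, 3, 7}
Tree: B1–B2, B1–B3, B3–B4, B2–B5, B2–B6

Each bag holds 4 vertices, so the decomposition has width 3, which upper-bounds the treewidth. On the other hand G contains the 4-clique {0, 3, 5, 8}. A clique must lie in a single bag of any decomposition, so no decomposition can have width below 3. The upper and lower bounds meet at 3, so that is the treewidth.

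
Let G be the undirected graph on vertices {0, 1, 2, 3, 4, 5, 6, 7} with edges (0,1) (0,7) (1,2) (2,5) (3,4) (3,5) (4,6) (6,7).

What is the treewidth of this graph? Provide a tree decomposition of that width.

The largest bag has 3 vertices, giving width 2; this decomposition certifies tw(G) ≤ 2. For the lower bound, G contains the cycle 0–1–2–5–3–4–6–7–0, so G is not a forest; only forests have treewidth ≤ 1, hence tw(G) ≥ 2. Therefore the treewidth is 2.

Treewidth 2.
One such decomposition:
Bags: B1 = {0, 1, 2}  B2 = {0, 2, 5}  B3 = {0, 3, 5}  B4 = {0, 3, 4}  B5 = {0, 4, 6}  B6 = {0, 6, 7}
Tree: B1–B2, B2–B3, B3–B4, B4–B5, B5–B6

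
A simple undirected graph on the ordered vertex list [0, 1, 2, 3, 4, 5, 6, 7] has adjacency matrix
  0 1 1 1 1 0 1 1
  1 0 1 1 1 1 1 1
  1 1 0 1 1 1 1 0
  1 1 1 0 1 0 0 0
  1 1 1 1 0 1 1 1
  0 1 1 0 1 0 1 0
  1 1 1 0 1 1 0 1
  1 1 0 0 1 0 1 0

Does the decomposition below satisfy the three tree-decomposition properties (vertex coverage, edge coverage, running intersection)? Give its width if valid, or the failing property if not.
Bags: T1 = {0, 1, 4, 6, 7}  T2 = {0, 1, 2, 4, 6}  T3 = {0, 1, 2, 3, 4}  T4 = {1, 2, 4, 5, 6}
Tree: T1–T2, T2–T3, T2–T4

Yes; width 4.

Checking the three conditions: (i) the bags cover all of {0, 1, 2, 3, 4, 5, 6, 7}; (ii) for each edge, some bag contains both endpoints; (iii) the bags containing any fixed vertex form a subtree. All hold, so the decomposition is valid with width 5 − 1 = 4.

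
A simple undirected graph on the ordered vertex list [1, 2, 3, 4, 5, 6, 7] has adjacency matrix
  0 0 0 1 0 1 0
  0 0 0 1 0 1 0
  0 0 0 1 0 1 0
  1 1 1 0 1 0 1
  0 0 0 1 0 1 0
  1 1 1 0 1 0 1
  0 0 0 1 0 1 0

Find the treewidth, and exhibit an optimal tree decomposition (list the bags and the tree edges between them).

Every bag has size at most 3, so the width is 3 − 1 = 2 and tw(G) ≤ 2. For the lower bound, G contains the cycle 4–7–6–2–4, so G is not a forest; only forests have treewidth ≤ 1, hence tw(G) ≥ 2. Hence tw(G) = 2 exactly.

Treewidth 2.
One optimal decomposition is:
Bags: B1 = {4, 6, 7}  B2 = {2, 4, 6}  B3 = {4, 5, 6}  B4 = {1, 4, 6}  B5 = {3, 4, 6}
Tree: B1–B2, B2–B3, B3–B4, B4–B5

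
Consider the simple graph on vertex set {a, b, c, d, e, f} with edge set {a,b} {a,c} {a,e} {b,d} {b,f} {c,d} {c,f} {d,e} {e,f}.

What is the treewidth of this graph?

A width-3 tree decomposition is:
Bags: B1 = {b, c, e, f}  B2 = {a, b, c, e}  B3 = {b, c, d, e}
Tree: B1–B2, B2–B3
Each bag holds 4 vertices, so the decomposition has width 3, which upper-bounds the treewidth. For the lower bound: the 4 vertex sets {b,f}, {a,c}, {e}, {d} are disjoint, each induces a connected subgraph, and every pair is joined by at least one edge of G. Contracting each set to a single vertex therefore yields K_{4} as a minor, and since treewidth is minor-monotone, tw(G) ≥ tw(K_{4}) = 3. Therefore the treewidth is 3.

3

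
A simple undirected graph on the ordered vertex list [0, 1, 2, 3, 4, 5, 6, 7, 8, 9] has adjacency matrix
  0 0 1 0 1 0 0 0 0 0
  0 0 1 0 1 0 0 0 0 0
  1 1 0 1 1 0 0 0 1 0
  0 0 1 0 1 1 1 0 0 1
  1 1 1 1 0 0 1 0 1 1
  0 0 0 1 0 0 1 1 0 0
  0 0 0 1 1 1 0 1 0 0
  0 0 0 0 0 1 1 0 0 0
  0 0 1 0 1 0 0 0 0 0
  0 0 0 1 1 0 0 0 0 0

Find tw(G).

2

A width-2 tree decomposition is:
Bags: B1 = {2, 3, 4}  B2 = {3, 4, 6}  B3 = {3, 5, 6}  B4 = {2, 4, 8}  B5 = {3, 4, 9}  B6 = {5, 6, 7}  B7 = {0, 2, 4}  B8 = {1, 2, 4}
Tree: B1–B2, B2–B3, B1–B4, B2–B5, B3–B6, B1–B7, B7–B8
Each bag holds 3 vertices, so the decomposition has width 2, which upper-bounds the treewidth. Conversely, {3, 4, 9} is a clique of size 3, and the vertices of any clique must share a bag in every tree decomposition; so some bag has ≥ 3 vertices and tw(G) ≥ 2. Combining the bounds, tw(G) = 2.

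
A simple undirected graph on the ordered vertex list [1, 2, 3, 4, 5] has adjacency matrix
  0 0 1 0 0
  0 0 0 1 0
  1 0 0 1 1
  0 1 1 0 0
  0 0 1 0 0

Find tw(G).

1

A width-1 tree decomposition is:
Bags: B1 = {3, 5}  B2 = {1, 3}  B3 = {3, 4}  B4 = {2, 4}
Tree: B1–B2, B1–B3, B3–B4
The largest bag has 2 vertices, giving width 1; this decomposition certifies tw(G) ≤ 1. Since G has at least one edge (e.g. 3–5), it is not an edgeless graph, so tw(G) ≥ 1. Combining the bounds, tw(G) = 1.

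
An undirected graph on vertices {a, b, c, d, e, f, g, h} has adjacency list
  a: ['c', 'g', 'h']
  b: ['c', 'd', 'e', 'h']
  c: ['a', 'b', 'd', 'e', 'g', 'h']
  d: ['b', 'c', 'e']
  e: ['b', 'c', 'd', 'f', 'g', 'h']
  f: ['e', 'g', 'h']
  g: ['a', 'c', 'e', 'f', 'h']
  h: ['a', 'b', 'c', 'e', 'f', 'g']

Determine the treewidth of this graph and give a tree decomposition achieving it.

The largest bag has 4 vertices, giving width 3; this decomposition certifies tw(G) ≤ 3. For the lower bound, the 4 vertices {b, c, d, e} are pairwise adjacent, and any tree decomposition puts a clique entirely inside one bag — forcing width ≥ 3. Combining the bounds, tw(G) = 3.

Treewidth 3.
One such decomposition:
Bags: B1 = {c, e, g, h}  B2 = {b, c, e, h}  B3 = {a, c, g, h}  B4 = {e, f, g, h}  B5 = {b, c, d, e}
Tree: B1–B2, B1–B3, B1–B4, B2–B5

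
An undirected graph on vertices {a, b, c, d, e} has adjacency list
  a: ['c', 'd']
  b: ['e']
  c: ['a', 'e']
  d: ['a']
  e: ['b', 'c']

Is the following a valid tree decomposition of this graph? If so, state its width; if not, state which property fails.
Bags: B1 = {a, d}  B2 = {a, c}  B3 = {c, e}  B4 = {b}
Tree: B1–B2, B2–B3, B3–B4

A tree decomposition must satisfy three properties: every vertex lies in some bag; for every edge, both endpoints lie together in some bag; and for every vertex, the bags containing it form a connected subtree. Here edge (e,b) lies in no bag, so the decomposition is invalid.

No — edge (e,b) lies in no bag.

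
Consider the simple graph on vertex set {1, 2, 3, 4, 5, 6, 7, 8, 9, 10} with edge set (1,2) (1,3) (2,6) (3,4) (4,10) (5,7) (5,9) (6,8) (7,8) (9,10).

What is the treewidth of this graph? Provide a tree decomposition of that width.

Each bag holds 3 vertices, so the decomposition has width 2, which upper-bounds the treewidth. Since 5–7–8–6–2–1–3–4–10–9–5 is a cycle in G, G is not acyclic. Forests are exactly the graphs of treewidth ≤ 1, so tw(G) ≥ 2. Hence tw(G) = 2 exactly.

Treewidth 2.
One optimal decomposition is:
Bags: B1 = {5, 7, 8}  B2 = {5, 6, 8}  B3 = {2, 5, 6}  B4 = {1, 2, 5}  B5 = {1, 3, 5}  B6 = {3, 4, 5}  B7 = {4, 5, 10}  B8 = {5, 9, 10}
Tree: B1–B2, B2–B3, B3–B4, B4–B5, B5–B6, B6–B7, B7–B8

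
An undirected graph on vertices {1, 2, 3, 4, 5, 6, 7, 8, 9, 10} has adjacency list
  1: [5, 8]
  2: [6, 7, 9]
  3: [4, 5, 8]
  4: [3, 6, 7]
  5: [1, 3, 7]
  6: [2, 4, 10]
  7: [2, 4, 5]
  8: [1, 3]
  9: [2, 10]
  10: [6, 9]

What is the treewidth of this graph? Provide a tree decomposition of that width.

The largest bag has 3 vertices, giving width 2; this decomposition certifies tw(G) ≤ 2. The edges 1–8–3–5–1 form a cycle, so G is not a tree and its treewidth is at least 2. Therefore the treewidth is 2.

Treewidth 2.
One optimal decomposition is:
Bags: B1 = {1, 5, 8}  B2 = {3, 5, 8}  B3 = {3, 5, 7}  B4 = {3, 4, 7}  B5 = {2, 4, 7}  B6 = {2, 4, 6}  B7 = {2, 6, 9}  B8 = {6, 9, 10}
Tree: B1–B2, B2–B3, B3–B4, B4–B5, B5–B6, B6–B7, B7–B8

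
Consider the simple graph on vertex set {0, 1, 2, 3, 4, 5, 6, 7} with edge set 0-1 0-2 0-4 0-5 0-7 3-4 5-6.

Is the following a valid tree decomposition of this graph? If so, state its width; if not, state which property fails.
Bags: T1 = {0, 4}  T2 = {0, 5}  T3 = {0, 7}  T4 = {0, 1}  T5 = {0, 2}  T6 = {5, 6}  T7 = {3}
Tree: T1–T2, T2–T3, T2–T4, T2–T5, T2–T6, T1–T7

No — edge (4,3) lies in no bag.

A tree decomposition must satisfy three properties: every vertex lies in some bag; for every edge, both endpoints lie together in some bag; and for every vertex, the bags containing it form a connected subtree. Here edge (4,3) lies in no bag, so the decomposition is invalid.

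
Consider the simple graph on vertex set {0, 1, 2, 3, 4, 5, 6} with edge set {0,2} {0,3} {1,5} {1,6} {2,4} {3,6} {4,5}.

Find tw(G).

A width-2 tree decomposition is:
Bags: B1 = {0, 2, 4}  B2 = {0, 3, 4}  B3 = {3, 4, 6}  B4 = {1, 4, 6}  B5 = {1, 4, 5}
Tree: B1–B2, B2–B3, B3–B4, B4–B5
Every bag has size at most 3, so the width is 3 − 1 = 2 and tw(G) ≤ 2. For the lower bound, G contains the cycle 4–2–0–3–6–1–5–4, so G is not a forest; only forests have treewidth ≤ 1, hence tw(G) ≥ 2. Therefore the treewidth is 2.

2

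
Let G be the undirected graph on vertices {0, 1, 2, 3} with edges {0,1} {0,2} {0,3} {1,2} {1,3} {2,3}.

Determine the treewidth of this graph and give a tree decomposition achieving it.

A single bag containing all 4 vertices is trivially a valid decomposition of width 3. Conversely, {0, 1, 2, 3} is a clique of size 4, and the vertices of any clique must share a bag in every tree decomposition; so some bag has ≥ 4 vertices and tw(G) ≥ 3. The upper and lower bounds meet at 3, so that is the treewidth.

Treewidth 3.
One optimal decomposition is:
Bags: B1 = {0, 1, 2, 3}
Tree: (single bag)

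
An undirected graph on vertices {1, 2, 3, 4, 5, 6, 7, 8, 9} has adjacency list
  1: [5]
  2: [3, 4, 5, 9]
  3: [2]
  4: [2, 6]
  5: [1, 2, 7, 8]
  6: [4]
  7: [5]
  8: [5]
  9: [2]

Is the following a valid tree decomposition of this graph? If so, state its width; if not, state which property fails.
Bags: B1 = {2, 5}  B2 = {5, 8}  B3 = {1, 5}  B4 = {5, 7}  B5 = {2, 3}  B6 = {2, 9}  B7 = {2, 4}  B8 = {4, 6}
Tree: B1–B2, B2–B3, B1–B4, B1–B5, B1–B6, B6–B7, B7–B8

Yes; width 1.

Vertex coverage: the bags together contain {1, 2, 3, 4, 5, 6, 7, 8, 9}, the full vertex set. Edge coverage: each edge of G has both endpoints in at least one bag. Running intersection: for every vertex, the bags containing it form a connected subtree. All three properties hold, so this is a valid tree decomposition of width max|bag| − 1 = 1, and hence tw(G) ≤ 1.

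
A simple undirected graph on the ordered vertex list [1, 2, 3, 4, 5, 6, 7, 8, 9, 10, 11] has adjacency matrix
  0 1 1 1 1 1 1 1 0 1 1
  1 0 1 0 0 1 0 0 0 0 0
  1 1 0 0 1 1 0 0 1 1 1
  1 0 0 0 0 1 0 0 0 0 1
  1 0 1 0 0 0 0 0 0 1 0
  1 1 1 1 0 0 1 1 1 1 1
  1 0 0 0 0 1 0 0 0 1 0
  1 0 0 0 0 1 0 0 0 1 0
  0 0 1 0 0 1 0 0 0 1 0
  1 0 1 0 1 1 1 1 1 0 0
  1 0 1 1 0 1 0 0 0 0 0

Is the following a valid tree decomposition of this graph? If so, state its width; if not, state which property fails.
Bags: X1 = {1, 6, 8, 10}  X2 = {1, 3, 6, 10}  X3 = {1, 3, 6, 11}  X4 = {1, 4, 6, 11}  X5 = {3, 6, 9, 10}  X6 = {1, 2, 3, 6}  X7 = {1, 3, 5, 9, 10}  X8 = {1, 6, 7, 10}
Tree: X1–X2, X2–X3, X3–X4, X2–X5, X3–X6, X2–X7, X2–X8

A tree decomposition must satisfy three properties: every vertex lies in some bag; for every edge, both endpoints lie together in some bag; and for every vertex, the bags containing it form a connected subtree. Here bags containing vertex 9 are not connected in the tree, so the decomposition is invalid.

No — bags containing vertex 9 are not connected in the tree.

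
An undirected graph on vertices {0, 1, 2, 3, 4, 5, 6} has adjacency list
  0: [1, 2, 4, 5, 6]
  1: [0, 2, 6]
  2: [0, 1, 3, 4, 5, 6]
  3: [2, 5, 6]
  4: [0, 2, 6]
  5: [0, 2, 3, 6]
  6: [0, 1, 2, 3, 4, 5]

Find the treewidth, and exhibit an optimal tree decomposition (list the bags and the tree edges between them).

The largest bag has 4 vertices, giving width 3; this decomposition certifies tw(G) ≤ 3. Conversely, {0, 1, 2, 6} is a clique of size 4, and the vertices of any clique must share a bag in every tree decomposition; so some bag has ≥ 4 vertices and tw(G) ≥ 3. Combining the bounds, tw(G) = 3.

Treewidth 3.
One such decomposition:
Bags: B1 = {0, 2, 4, 6}  B2 = {0, 2, 5, 6}  B3 = {2, 3, 5, 6}  B4 = {0, 1, 2, 6}
Tree: B1–B2, B2–B3, B2–B4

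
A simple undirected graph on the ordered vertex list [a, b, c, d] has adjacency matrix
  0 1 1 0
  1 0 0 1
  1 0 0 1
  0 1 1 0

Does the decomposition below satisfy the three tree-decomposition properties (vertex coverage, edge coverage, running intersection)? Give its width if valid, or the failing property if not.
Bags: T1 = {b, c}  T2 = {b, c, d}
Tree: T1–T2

A tree decomposition must satisfy three properties: every vertex lies in some bag; for every edge, both endpoints lie together in some bag; and for every vertex, the bags containing it form a connected subtree. Here vertex a appears in no bag, so the decomposition is invalid.

No — vertex a appears in no bag.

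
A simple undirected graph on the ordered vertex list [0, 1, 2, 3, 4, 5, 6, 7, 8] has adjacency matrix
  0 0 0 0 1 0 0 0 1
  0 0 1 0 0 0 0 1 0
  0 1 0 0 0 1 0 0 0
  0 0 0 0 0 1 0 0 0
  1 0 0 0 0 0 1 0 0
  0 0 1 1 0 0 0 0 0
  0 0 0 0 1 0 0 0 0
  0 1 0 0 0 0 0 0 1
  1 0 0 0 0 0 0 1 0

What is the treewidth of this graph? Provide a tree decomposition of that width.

Every bag has size at most 2, so the width is 2 − 1 = 1 and tw(G) ≤ 1. G has an edge, so its treewidth is at least 1. Therefore the treewidth is 1.

Treewidth 1.
Bags: B1 = {3, 5}  B2 = {2, 5}  B3 = {1, 2}  B4 = {1, 7}  B5 = {7, 8}  B6 = {0, 8}  B7 = {0, 4}  B8 = {4, 6}
Tree: B1–B2, B2–B3, B3–B4, B4–B5, B5–B6, B6–B7, B7–B8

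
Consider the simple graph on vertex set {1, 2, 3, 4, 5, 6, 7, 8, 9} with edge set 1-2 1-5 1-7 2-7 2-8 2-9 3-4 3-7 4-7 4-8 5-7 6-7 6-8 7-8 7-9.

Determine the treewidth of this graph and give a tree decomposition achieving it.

Treewidth 2.
One such decomposition:
Bags: B1 = {1, 2, 7}  B2 = {1, 5, 7}  B3 = {2, 7, 8}  B4 = {4, 7, 8}  B5 = {3, 4, 7}  B6 = {6, 7, 8}  B7 = {2, 7, 9}
Tree: B1–B2, B1–B3, B3–B4, B4–B5, B4–B6, B3–B7

The largest bag has 3 vertices, giving width 2; this decomposition certifies tw(G) ≤ 2. On the other hand G contains the 3-clique {2, 7, 8}. A clique must lie in a single bag of any decomposition, so no decomposition can have width below 2. Therefore the treewidth is 2.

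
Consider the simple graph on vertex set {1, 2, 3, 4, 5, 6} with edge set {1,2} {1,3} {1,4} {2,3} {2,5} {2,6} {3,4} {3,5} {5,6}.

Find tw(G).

2

A width-2 tree decomposition is:
Bags: B1 = {1, 3, 4}  B2 = {1, 2, 3}  B3 = {2, 3, 5}  B4 = {2, 5, 6}
Tree: B1–B2, B2–B3, B3–B4
The largest bag has 3 vertices, giving width 2; this decomposition certifies tw(G) ≤ 2. For the lower bound, the 3 vertices {1, 2, 3} are pairwise adjacent, and any tree decomposition puts a clique entirely inside one bag — forcing width ≥ 2. The upper and lower bounds meet at 2, so that is the treewidth.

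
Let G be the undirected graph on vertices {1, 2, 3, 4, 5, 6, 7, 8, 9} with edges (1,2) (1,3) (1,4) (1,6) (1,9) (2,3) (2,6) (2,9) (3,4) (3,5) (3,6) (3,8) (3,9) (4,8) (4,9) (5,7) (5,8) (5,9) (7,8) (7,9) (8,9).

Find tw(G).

3

A width-3 tree decomposition is:
Bags: B1 = {1, 3, 4, 9}  B2 = {1, 2, 3, 9}  B3 = {3, 4, 8, 9}  B4 = {3, 5, 8, 9}  B5 = {5, 7, 8, 9}  B6 = {1, 2, 3, 6}
Tree: B1–B2, B1–B3, B3–B4, B4–B5, B2–B6
Every bag has size at most 4, so the width is 4 − 1 = 3 and tw(G) ≤ 3. For the lower bound, the 4 vertices {3, 4, 8, 9} are pairwise adjacent, and any tree decomposition puts a clique entirely inside one bag — forcing width ≥ 3. The upper and lower bounds meet at 3, so that is the treewidth.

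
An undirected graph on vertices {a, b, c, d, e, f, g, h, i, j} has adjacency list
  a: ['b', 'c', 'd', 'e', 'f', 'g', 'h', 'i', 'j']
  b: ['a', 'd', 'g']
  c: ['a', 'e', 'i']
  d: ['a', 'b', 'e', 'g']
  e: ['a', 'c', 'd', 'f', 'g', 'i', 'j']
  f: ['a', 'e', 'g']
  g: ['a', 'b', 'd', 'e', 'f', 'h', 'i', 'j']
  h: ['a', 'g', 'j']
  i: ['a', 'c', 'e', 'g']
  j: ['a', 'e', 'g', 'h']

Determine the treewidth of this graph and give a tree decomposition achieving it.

Treewidth 3.
Bags: B1 = {a, e, g, i}  B2 = {a, c, e, i}  B3 = {a, d, e, g}  B4 = {a, b, d, g}  B5 = {a, e, g, j}  B6 = {a, g, h, j}  B7 = {a, e, f, g}
Tree: B1–B2, B1–B3, B3–B4, B1–B5, B5–B6, B5–B7

The largest bag has 4 vertices, giving width 3; this decomposition certifies tw(G) ≤ 3. Conversely, {a, d, e, g} is a clique of size 4, and the vertices of any clique must share a bag in every tree decomposition; so some bag has ≥ 4 vertices and tw(G) ≥ 3. Therefore the treewidth is 3.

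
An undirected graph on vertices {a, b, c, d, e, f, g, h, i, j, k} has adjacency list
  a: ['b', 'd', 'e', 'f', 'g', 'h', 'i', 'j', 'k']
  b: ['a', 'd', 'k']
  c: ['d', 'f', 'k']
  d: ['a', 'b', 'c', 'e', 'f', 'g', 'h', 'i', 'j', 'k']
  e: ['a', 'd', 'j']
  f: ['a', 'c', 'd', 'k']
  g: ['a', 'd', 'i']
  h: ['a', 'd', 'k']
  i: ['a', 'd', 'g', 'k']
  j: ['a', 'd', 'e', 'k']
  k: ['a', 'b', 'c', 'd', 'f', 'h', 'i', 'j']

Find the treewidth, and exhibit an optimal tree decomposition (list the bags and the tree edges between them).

Each bag holds 4 vertices, so the decomposition has width 3, which upper-bounds the treewidth. Conversely, {c, d, f, k} is a clique of size 4, and the vertices of any clique must share a bag in every tree decomposition; so some bag has ≥ 4 vertices and tw(G) ≥ 3. Therefore the treewidth is 3.

Treewidth 3.
Bags: B1 = {a, d, e, j}  B2 = {a, d, j, k}  B3 = {a, d, f, k}  B4 = {c, d, f, k}  B5 = {a, d, h, k}  B6 = {a, b, d, k}  B7 = {a, d, i, k}  B8 = {a, d, g, i}
Tree: B1–B2, B2–B3, B3–B4, B3–B5, B2–B6, B3–B7, B7–B8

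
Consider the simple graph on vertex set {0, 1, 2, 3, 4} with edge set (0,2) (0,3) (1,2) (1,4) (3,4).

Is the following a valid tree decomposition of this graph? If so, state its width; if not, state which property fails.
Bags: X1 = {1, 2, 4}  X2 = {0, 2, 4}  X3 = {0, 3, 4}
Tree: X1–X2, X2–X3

Yes; width 2.

Every vertex of G appears in some bag (union = {0, 1, 2, 3, 4}); every edge is covered by a bag; and for each vertex v the set of bags containing v is connected in the bag tree. The decomposition is therefore valid. The largest bag has 3 vertices, so the width is 2.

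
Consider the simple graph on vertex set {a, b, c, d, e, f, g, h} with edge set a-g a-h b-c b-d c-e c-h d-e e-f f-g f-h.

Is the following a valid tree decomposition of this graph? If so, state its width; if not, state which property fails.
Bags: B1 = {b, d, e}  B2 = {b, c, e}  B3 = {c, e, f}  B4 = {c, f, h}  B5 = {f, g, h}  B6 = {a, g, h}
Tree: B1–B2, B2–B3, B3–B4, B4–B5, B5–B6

Yes; width 2.

Every vertex of G appears in some bag (union = {a, b, c, d, e, f, g, h}); every edge is covered by a bag; and for each vertex v the set of bags containing v is connected in the bag tree. The decomposition is therefore valid. The largest bag has 3 vertices, so the width is 2.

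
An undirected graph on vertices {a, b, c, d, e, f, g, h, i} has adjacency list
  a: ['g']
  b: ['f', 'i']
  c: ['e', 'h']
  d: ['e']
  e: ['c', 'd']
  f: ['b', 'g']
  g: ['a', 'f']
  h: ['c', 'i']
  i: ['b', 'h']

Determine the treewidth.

A width-1 tree decomposition is:
Bags: B1 = {d, e}  B2 = {c, e}  B3 = {c, h}  B4 = {h, i}  B5 = {b, i}  B6 = {b, f}  B7 = {f, g}  B8 = {a, g}
Tree: B1–B2, B2–B3, B3–B4, B4–B5, B5–B6, B6–B7, B7–B8
Each bag holds 2 vertices, so the decomposition has width 1, which upper-bounds the treewidth. Any graph with an edge has treewidth ≥ 1, and G has the edge d–e. The upper and lower bounds meet at 1, so that is the treewidth.

1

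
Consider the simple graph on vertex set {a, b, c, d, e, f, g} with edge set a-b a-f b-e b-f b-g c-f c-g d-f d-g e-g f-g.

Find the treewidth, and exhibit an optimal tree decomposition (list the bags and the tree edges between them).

Each bag holds 3 vertices, so the decomposition has width 2, which upper-bounds the treewidth. For the lower bound, the 3 vertices {b, e, g} are pairwise adjacent, and any tree decomposition puts a clique entirely inside one bag — forcing width ≥ 2. Hence tw(G) = 2 exactly.

Treewidth 2.
One such decomposition:
Bags: B1 = {a, b, f}  B2 = {b, f, g}  B3 = {b, e, g}  B4 = {d, f, g}  B5 = {c, f, g}
Tree: B1–B2, B2–B3, B2–B4, B2–B5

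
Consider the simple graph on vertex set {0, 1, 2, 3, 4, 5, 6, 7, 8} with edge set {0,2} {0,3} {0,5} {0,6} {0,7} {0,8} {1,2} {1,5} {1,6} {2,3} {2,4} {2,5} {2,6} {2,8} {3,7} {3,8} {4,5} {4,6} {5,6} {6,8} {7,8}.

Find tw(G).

A width-3 tree decomposition is:
Bags: B1 = {0, 2, 6, 8}  B2 = {0, 2, 3, 8}  B3 = {0, 2, 5, 6}  B4 = {1, 2, 5, 6}  B5 = {2, 4, 5, 6}  B6 = {0, 3, 7, 8}
Tree: B1–B2, B1–B3, B3–B4, B4–B5, B2–B6
Every bag has size at most 4, so the width is 4 − 1 = 3 and tw(G) ≤ 3. On the other hand G contains the 4-clique {0, 2, 3, 8}. A clique must lie in a single bag of any decomposition, so no decomposition can have width below 3. Hence tw(G) = 3 exactly.

3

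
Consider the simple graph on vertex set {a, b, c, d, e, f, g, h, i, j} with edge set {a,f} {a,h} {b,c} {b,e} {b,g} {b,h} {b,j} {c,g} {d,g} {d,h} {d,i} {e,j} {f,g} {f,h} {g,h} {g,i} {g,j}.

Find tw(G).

A width-2 tree decomposition is:
Bags: B1 = {b, g, h}  B2 = {b, g, j}  B3 = {f, g, h}  B4 = {d, g, h}  B5 = {d, g, i}  B6 = {a, f, h}  B7 = {b, e, j}  B8 = {b, c, g}
Tree: B1–B2, B1–B3, B3–B4, B4–B5, B3–B6, B2–B7, B1–B8
The largest bag has 3 vertices, giving width 2; this decomposition certifies tw(G) ≤ 2. On the other hand G contains the 3-clique {b, g, j}. A clique must lie in a single bag of any decomposition, so no decomposition can have width below 2. The upper and lower bounds meet at 2, so that is the treewidth.

2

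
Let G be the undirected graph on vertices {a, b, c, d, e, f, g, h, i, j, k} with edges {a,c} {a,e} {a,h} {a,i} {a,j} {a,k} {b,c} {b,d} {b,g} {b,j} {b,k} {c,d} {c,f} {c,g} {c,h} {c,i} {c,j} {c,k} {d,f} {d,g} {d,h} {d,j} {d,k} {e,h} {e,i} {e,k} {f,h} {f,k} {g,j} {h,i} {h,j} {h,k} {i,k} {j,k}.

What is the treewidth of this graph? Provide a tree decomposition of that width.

Treewidth 4.
Bags: B1 = {c, d, f, h, k}  B2 = {c, d, h, j, k}  B3 = {b, c, d, j, k}  B4 = {a, c, h, j, k}  B5 = {b, c, d, g, j}  B6 = {a, c, h, i, k}  B7 = {a, e, h, i, k}
Tree: B1–B2, B2–B3, B2–B4, B3–B5, B4–B6, B6–B7

Each bag holds 5 vertices, so the decomposition has width 4, which upper-bounds the treewidth. For the lower bound, the 5 vertices {b, c, d, g, j} are pairwise adjacent, and any tree decomposition puts a clique entirely inside one bag — forcing width ≥ 4. Hence tw(G) = 4 exactly.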